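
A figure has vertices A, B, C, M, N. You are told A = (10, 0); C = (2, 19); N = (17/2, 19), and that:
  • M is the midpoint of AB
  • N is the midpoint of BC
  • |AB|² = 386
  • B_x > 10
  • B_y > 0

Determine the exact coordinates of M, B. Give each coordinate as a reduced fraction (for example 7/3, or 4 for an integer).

M = (25/2, 19/2)
B = (15, 19)

1. B_x = 15  [B = 2·N−C = 2·(17/2, 19)−(2, 19)]
2. B_y = 19  [B = 2·N−C = 2·(17/2, 19)−(2, 19)]
   so B = (15, 19)
3. M_x = 25/2  [2·M = A+B = (10, 0)+(15, 19)]
4. M_y = 19/2  [2·M = A+B = (10, 0)+(15, 19)]
   so M = (25/2, 19/2)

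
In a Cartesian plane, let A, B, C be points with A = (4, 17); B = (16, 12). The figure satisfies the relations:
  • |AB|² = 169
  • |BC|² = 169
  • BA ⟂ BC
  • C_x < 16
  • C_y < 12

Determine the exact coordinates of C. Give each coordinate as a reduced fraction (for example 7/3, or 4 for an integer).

1. C_x = 11  [[BA ⟂ BC ⇒ -12x+5y+132=0] ∩ [|C−(16, 12)|²=169]]
2. C_y = 0  [[BA ⟂ BC ⇒ -12x+5y+132=0] ∩ [|C−(16, 12)|²=169]]
   so C = (11, 0)

C = (11, 0)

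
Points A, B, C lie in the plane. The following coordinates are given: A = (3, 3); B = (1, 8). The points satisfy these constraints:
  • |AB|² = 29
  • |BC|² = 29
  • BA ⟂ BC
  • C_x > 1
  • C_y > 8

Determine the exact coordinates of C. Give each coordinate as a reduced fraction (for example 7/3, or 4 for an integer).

1. C_x = 6  [[BA ⟂ BC ⇒ 2x-5y+38=0] ∩ [|C−(1, 8)|²=29]]
2. C_y = 10  [[BA ⟂ BC ⇒ 2x-5y+38=0] ∩ [|C−(1, 8)|²=29]]
   so C = (6, 10)

C = (6, 10)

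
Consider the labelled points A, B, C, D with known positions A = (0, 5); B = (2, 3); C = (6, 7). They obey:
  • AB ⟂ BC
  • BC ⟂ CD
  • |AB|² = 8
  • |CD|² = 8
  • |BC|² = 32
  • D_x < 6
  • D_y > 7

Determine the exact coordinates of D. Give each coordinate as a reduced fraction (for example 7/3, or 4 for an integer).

1. D_x = 4  [[BC ⟂ CD ⇒ 4x+4y-52=0] ∩ [|D−(6, 7)|²=8]]
2. D_y = 9  [[BC ⟂ CD ⇒ 4x+4y-52=0] ∩ [|D−(6, 7)|²=8]]
   so D = (4, 9)

D = (4, 9)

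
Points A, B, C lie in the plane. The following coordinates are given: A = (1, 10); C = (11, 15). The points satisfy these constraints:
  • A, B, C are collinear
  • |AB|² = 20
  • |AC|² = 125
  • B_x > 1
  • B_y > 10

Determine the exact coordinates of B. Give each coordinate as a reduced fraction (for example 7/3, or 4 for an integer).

B = (5, 12)

1. B_x = 5  [[A, B, C are collinear ⇒ 5x-10y+95=0] ∩ [|B−(1, 10)|²=20]]
2. B_y = 12  [[A, B, C are collinear ⇒ 5x-10y+95=0] ∩ [|B−(1, 10)|²=20]]
   so B = (5, 12)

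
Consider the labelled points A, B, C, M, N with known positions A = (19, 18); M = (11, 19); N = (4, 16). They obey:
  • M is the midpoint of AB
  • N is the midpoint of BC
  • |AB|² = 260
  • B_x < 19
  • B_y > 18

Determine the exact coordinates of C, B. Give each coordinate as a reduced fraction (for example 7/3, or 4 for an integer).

C = (5, 12)
B = (3, 20)

1. B_x = 3  [B = 2·M−A = 2·(11, 19)−(19, 18)]
2. B_y = 20  [B = 2·M−A = 2·(11, 19)−(19, 18)]
   so B = (3, 20)
3. C_x = 5  [C = 2·N−B = 2·(4, 16)−(3, 20)]
4. C_y = 12  [C = 2·N−B = 2·(4, 16)−(3, 20)]
   so C = (5, 12)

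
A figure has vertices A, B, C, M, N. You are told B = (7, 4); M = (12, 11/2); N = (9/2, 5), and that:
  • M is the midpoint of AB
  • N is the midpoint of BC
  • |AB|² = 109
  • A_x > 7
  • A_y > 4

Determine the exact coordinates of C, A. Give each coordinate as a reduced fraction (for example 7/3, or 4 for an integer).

C = (2, 6)
A = (17, 7)

1. A_x = 17  [A = 2·M−B = 2·(12, 11/2)−(7, 4)]
2. A_y = 7  [A = 2·M−B = 2·(12, 11/2)−(7, 4)]
   so A = (17, 7)
3. C_x = 2  [C = 2·N−B = 2·(9/2, 5)−(7, 4)]
4. C_y = 6  [C = 2·N−B = 2·(9/2, 5)−(7, 4)]
   so C = (2, 6)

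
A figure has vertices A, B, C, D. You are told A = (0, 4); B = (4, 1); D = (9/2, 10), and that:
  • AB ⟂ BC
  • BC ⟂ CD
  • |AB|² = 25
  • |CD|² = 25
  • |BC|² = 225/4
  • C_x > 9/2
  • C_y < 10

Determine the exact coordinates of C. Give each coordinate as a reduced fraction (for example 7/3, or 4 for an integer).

C = (17/2, 7)

1. C_x = 17/2  [[AB ⟂ BC ⇒ 4x-3y-13=0] ∩ [|C−(9/2, 10)|²=25]]
2. C_y = 7  [[AB ⟂ BC ⇒ 4x-3y-13=0] ∩ [|C−(9/2, 10)|²=25]]
   so C = (17/2, 7)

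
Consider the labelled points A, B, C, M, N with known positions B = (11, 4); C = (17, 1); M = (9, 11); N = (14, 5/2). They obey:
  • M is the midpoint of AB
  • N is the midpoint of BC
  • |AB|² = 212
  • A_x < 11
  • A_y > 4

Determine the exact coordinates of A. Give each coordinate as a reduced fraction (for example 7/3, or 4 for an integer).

A = (7, 18)

1. A_x = 7  [A = 2·M−B = 2·(9, 11)−(11, 4)]
2. A_y = 18  [A = 2·M−B = 2·(9, 11)−(11, 4)]
   so A = (7, 18)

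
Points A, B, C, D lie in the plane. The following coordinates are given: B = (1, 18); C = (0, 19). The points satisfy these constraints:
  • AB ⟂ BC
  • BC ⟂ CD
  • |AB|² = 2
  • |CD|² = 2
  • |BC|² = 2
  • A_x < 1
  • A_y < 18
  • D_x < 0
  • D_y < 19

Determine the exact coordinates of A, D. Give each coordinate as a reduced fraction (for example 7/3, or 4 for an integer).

A = (0, 17)
D = (-1, 18)

1. A_x = 0  [[AB ⟂ BC ⇒ 1x-1y+17=0] ∩ [|A−(1, 18)|²=2]]
2. A_y = 17  [[AB ⟂ BC ⇒ 1x-1y+17=0] ∩ [|A−(1, 18)|²=2]]
   so A = (0, 17)
3. D_x = -1  [[BC ⟂ CD ⇒ -1x+1y-19=0] ∩ [|D−(0, 19)|²=2]]
4. D_y = 18  [[BC ⟂ CD ⇒ -1x+1y-19=0] ∩ [|D−(0, 19)|²=2]]
   so D = (-1, 18)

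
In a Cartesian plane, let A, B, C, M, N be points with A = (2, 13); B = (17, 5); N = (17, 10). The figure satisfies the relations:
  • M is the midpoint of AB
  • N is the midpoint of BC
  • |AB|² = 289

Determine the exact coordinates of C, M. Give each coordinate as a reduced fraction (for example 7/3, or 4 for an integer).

C = (17, 15)
M = (19/2, 9)

1. M_x = 19/2  [2·M = A+B = (2, 13)+(17, 5)]
2. M_y = 9  [2·M = A+B = (2, 13)+(17, 5)]
   so M = (19/2, 9)
3. C_x = 17  [C = 2·N−B = 2·(17, 10)−(17, 5)]
4. C_y = 15  [C = 2·N−B = 2·(17, 10)−(17, 5)]
   so C = (17, 15)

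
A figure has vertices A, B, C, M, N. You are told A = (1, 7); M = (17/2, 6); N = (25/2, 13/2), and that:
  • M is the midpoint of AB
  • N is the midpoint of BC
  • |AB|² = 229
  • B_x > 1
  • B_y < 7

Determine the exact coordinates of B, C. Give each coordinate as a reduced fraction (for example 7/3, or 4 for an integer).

B = (16, 5)
C = (9, 8)

1. B_x = 16  [B = 2·M−A = 2·(17/2, 6)−(1, 7)]
2. B_y = 5  [B = 2·M−A = 2·(17/2, 6)−(1, 7)]
   so B = (16, 5)
3. C_x = 9  [C = 2·N−B = 2·(25/2, 13/2)−(16, 5)]
4. C_y = 8  [C = 2·N−B = 2·(25/2, 13/2)−(16, 5)]
   so C = (9, 8)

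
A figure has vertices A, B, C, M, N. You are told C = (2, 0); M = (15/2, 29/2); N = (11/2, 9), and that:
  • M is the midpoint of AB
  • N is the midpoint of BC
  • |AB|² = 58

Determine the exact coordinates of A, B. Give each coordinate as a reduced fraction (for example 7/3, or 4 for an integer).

A = (6, 11)
B = (9, 18)

1. B_x = 9  [B = 2·N−C = 2·(11/2, 9)−(2, 0)]
2. B_y = 18  [B = 2·N−C = 2·(11/2, 9)−(2, 0)]
   so B = (9, 18)
3. A_x = 6  [A = 2·M−B = 2·(15/2, 29/2)−(9, 18)]
4. A_y = 11  [A = 2·M−B = 2·(15/2, 29/2)−(9, 18)]
   so A = (6, 11)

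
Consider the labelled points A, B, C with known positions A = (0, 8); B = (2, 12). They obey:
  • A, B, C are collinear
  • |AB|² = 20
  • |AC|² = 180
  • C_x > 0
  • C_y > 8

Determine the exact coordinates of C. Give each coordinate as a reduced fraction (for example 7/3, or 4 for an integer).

1. C_x = 6  [[A, B, C are collinear ⇒ -4x+2y-16=0] ∩ [|C−(0, 8)|²=180]]
2. C_y = 20  [[A, B, C are collinear ⇒ -4x+2y-16=0] ∩ [|C−(0, 8)|²=180]]
   so C = (6, 20)

C = (6, 20)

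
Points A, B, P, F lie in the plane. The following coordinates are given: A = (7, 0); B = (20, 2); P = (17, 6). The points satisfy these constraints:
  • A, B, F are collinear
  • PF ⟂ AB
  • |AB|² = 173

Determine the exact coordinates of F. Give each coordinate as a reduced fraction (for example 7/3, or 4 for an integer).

1. F_x = 3057/173  [[A, B, F are collinear ⇒ -2x+13y+14=0] ∩ [PF ⟂ AB ⇒ 13x+2y-233=0]]
2. F_y = 284/173  [[A, B, F are collinear ⇒ -2x+13y+14=0] ∩ [PF ⟂ AB ⇒ 13x+2y-233=0]]
   so F = (3057/173, 284/173)

F = (3057/173, 284/173)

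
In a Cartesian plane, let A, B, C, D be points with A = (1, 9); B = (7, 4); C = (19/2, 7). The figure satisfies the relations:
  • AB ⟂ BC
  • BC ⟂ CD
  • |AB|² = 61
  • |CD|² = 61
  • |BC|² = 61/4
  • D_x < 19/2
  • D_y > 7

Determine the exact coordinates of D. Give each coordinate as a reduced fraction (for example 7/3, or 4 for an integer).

1. D_x = 7/2  [[BC ⟂ CD ⇒ 5/2x+3y-179/4=0] ∩ [|D−(19/2, 7)|²=61]]
2. D_y = 12  [[BC ⟂ CD ⇒ 5/2x+3y-179/4=0] ∩ [|D−(19/2, 7)|²=61]]
   so D = (7/2, 12)

D = (7/2, 12)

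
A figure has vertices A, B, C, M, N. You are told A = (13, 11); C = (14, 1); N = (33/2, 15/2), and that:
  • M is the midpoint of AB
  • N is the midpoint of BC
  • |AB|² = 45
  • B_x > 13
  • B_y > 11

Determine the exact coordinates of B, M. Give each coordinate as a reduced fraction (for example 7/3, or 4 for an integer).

B = (19, 14)
M = (16, 25/2)

1. B_x = 19  [B = 2·N−C = 2·(33/2, 15/2)−(14, 1)]
2. B_y = 14  [B = 2·N−C = 2·(33/2, 15/2)−(14, 1)]
   so B = (19, 14)
3. M_x = 16  [2·M = A+B = (13, 11)+(19, 14)]
4. M_y = 25/2  [2·M = A+B = (13, 11)+(19, 14)]
   so M = (16, 25/2)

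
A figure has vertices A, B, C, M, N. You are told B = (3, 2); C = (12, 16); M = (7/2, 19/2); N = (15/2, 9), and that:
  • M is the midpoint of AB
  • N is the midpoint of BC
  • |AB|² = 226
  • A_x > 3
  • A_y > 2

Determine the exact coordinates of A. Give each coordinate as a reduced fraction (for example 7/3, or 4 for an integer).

1. A_x = 4  [A = 2·M−B = 2·(7/2, 19/2)−(3, 2)]
2. A_y = 17  [A = 2·M−B = 2·(7/2, 19/2)−(3, 2)]
   so A = (4, 17)

A = (4, 17)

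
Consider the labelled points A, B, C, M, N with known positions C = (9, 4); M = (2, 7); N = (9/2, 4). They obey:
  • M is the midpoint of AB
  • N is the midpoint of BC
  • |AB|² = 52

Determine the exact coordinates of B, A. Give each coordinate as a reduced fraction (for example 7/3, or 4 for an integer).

1. B_x = 0  [B = 2·N−C = 2·(9/2, 4)−(9, 4)]
2. B_y = 4  [B = 2·N−C = 2·(9/2, 4)−(9, 4)]
   so B = (0, 4)
3. A_x = 4  [A = 2·M−B = 2·(2, 7)−(0, 4)]
4. A_y = 10  [A = 2·M−B = 2·(2, 7)−(0, 4)]
   so A = (4, 10)

B = (0, 4)
A = (4, 10)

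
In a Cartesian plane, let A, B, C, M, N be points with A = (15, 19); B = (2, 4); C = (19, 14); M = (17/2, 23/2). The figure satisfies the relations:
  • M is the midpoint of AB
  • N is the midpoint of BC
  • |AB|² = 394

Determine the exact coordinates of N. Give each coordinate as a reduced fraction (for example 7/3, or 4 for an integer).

N = (21/2, 9)

1. N_x = 21/2  [2·N = B+C = (2, 4)+(19, 14)]
2. N_y = 9  [2·N = B+C = (2, 4)+(19, 14)]
   so N = (21/2, 9)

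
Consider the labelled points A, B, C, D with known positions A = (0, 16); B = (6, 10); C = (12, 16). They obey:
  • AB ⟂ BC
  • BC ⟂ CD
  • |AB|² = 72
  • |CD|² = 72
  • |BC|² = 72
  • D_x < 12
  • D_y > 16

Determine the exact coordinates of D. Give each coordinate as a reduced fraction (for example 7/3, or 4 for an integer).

D = (6, 22)

1. D_x = 6  [[BC ⟂ CD ⇒ 6x+6y-168=0] ∩ [|D−(12, 16)|²=72]]
2. D_y = 22  [[BC ⟂ CD ⇒ 6x+6y-168=0] ∩ [|D−(12, 16)|²=72]]
   so D = (6, 22)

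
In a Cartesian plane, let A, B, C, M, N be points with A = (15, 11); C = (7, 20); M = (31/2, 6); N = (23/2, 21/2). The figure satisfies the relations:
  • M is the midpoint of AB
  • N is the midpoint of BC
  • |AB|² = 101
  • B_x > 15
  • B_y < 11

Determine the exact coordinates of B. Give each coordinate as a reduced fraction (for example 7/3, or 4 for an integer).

1. B_x = 16  [B = 2·M−A = 2·(31/2, 6)−(15, 11)]
2. B_y = 1  [B = 2·M−A = 2·(31/2, 6)−(15, 11)]
   so B = (16, 1)

B = (16, 1)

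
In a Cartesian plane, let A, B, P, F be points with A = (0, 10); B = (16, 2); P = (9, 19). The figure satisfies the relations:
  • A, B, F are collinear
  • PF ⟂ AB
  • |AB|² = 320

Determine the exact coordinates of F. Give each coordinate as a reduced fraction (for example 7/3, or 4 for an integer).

1. F_x = 18/5  [[A, B, F are collinear ⇒ 8x+16y-160=0] ∩ [PF ⟂ AB ⇒ 16x-8y+8=0]]
2. F_y = 41/5  [[A, B, F are collinear ⇒ 8x+16y-160=0] ∩ [PF ⟂ AB ⇒ 16x-8y+8=0]]
   so F = (18/5, 41/5)

F = (18/5, 41/5)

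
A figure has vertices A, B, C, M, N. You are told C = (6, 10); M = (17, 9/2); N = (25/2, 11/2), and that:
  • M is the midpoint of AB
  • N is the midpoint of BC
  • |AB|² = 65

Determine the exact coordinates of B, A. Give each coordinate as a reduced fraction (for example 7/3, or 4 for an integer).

B = (19, 1)
A = (15, 8)

1. B_x = 19  [B = 2·N−C = 2·(25/2, 11/2)−(6, 10)]
2. B_y = 1  [B = 2·N−C = 2·(25/2, 11/2)−(6, 10)]
   so B = (19, 1)
3. A_x = 15  [A = 2·M−B = 2·(17, 9/2)−(19, 1)]
4. A_y = 8  [A = 2·M−B = 2·(17, 9/2)−(19, 1)]
   so A = (15, 8)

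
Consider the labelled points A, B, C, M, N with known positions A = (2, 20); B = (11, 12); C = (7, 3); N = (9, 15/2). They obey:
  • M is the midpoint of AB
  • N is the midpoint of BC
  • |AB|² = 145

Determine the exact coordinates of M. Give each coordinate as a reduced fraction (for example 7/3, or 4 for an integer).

1. M_x = 13/2  [2·M = A+B = (2, 20)+(11, 12)]
2. M_y = 16  [2·M = A+B = (2, 20)+(11, 12)]
   so M = (13/2, 16)

M = (13/2, 16)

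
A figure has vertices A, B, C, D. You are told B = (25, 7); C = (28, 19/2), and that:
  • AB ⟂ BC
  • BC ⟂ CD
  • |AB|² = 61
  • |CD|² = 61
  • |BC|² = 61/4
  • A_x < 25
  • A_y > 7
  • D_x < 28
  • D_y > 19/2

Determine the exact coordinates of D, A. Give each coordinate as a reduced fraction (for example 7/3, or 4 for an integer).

1. D_x = 23  [[BC ⟂ CD ⇒ 3x+5/2y-431/4=0] ∩ [|D−(28, 19/2)|²=61]]
2. D_y = 31/2  [[BC ⟂ CD ⇒ 3x+5/2y-431/4=0] ∩ [|D−(28, 19/2)|²=61]]
   so D = (23, 31/2)
3. A_x = 20  [[AB ⟂ BC ⇒ -3x-5/2y+185/2=0] ∩ [|A−(25, 7)|²=61]]
4. A_y = 13  [[AB ⟂ BC ⇒ -3x-5/2y+185/2=0] ∩ [|A−(25, 7)|²=61]]
   so A = (20, 13)

D = (23, 31/2)
A = (20, 13)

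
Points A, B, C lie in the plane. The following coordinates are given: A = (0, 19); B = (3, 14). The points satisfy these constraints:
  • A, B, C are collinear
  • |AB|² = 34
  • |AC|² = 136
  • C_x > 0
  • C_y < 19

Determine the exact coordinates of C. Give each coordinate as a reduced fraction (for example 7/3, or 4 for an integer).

1. C_x = 6  [[A, B, C are collinear ⇒ 5x+3y-57=0] ∩ [|C−(0, 19)|²=136]]
2. C_y = 9  [[A, B, C are collinear ⇒ 5x+3y-57=0] ∩ [|C−(0, 19)|²=136]]
   so C = (6, 9)

C = (6, 9)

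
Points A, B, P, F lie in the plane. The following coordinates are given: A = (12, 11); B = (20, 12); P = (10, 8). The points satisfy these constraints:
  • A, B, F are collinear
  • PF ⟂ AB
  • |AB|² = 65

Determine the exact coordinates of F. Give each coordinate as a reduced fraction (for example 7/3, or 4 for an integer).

F = (628/65, 696/65)

1. F_x = 628/65  [[A, B, F are collinear ⇒ -1x+8y-76=0] ∩ [PF ⟂ AB ⇒ 8x+1y-88=0]]
2. F_y = 696/65  [[A, B, F are collinear ⇒ -1x+8y-76=0] ∩ [PF ⟂ AB ⇒ 8x+1y-88=0]]
   so F = (628/65, 696/65)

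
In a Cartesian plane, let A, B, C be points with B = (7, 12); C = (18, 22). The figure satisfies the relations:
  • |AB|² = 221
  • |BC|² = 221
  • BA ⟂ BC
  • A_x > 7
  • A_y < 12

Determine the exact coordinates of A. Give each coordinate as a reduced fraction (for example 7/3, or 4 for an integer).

1. A_x = 17  [[BA ⟂ BC ⇒ 11x+10y-197=0] ∩ [|A−(7, 12)|²=221]]
2. A_y = 1  [[BA ⟂ BC ⇒ 11x+10y-197=0] ∩ [|A−(7, 12)|²=221]]
   so A = (17, 1)

A = (17, 1)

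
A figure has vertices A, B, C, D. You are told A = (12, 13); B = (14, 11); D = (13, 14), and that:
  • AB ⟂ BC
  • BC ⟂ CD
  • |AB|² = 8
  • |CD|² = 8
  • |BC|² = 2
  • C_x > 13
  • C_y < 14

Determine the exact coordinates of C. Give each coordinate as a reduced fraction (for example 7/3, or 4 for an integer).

1. C_x = 15  [[AB ⟂ BC ⇒ 2x-2y-6=0] ∩ [|C−(13, 14)|²=8]]
2. C_y = 12  [[AB ⟂ BC ⇒ 2x-2y-6=0] ∩ [|C−(13, 14)|²=8]]
   so C = (15, 12)

C = (15, 12)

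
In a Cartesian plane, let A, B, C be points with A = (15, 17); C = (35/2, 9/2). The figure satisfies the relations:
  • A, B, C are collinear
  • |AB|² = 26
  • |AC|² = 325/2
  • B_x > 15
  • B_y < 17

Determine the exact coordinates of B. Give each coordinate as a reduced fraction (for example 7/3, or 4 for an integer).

1. B_x = 16  [[A, B, C are collinear ⇒ -25/2x-5/2y+230=0] ∩ [|B−(15, 17)|²=26]]
2. B_y = 12  [[A, B, C are collinear ⇒ -25/2x-5/2y+230=0] ∩ [|B−(15, 17)|²=26]]
   so B = (16, 12)

B = (16, 12)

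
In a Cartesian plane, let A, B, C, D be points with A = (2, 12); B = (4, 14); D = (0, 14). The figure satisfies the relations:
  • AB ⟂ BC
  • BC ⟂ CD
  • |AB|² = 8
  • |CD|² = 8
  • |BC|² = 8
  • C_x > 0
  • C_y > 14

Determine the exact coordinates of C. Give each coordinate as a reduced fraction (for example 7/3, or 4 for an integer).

1. C_x = 2  [[AB ⟂ BC ⇒ 2x+2y-36=0] ∩ [|C−(0, 14)|²=8]]
2. C_y = 16  [[AB ⟂ BC ⇒ 2x+2y-36=0] ∩ [|C−(0, 14)|²=8]]
   so C = (2, 16)

C = (2, 16)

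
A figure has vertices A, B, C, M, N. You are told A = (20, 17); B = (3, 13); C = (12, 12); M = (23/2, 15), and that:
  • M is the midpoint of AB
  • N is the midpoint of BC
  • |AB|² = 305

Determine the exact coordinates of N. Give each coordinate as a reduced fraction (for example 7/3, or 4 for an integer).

1. N_x = 15/2  [2·N = B+C = (3, 13)+(12, 12)]
2. N_y = 25/2  [2·N = B+C = (3, 13)+(12, 12)]
   so N = (15/2, 25/2)

N = (15/2, 25/2)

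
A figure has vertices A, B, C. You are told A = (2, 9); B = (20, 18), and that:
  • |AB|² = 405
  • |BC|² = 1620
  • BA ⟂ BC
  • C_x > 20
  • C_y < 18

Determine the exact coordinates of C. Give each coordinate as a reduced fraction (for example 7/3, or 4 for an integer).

1. C_x = 38  [[BA ⟂ BC ⇒ -18x-9y+522=0] ∩ [|C−(20, 18)|²=1620]]
2. C_y = -18  [[BA ⟂ BC ⇒ -18x-9y+522=0] ∩ [|C−(20, 18)|²=1620]]
   so C = (38, -18)

C = (38, -18)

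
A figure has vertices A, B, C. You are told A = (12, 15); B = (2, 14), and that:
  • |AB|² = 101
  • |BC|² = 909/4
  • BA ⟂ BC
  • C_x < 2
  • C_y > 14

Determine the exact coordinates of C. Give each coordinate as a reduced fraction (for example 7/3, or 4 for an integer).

C = (1/2, 29)

1. C_x = 1/2  [[BA ⟂ BC ⇒ 10x+1y-34=0] ∩ [|C−(2, 14)|²=909/4]]
2. C_y = 29  [[BA ⟂ BC ⇒ 10x+1y-34=0] ∩ [|C−(2, 14)|²=909/4]]
   so C = (1/2, 29)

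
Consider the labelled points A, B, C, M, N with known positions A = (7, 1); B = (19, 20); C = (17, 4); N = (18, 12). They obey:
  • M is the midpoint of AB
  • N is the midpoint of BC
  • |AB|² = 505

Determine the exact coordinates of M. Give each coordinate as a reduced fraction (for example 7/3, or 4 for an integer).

M = (13, 21/2)

1. M_x = 13  [2·M = A+B = (7, 1)+(19, 20)]
2. M_y = 21/2  [2·M = A+B = (7, 1)+(19, 20)]
   so M = (13, 21/2)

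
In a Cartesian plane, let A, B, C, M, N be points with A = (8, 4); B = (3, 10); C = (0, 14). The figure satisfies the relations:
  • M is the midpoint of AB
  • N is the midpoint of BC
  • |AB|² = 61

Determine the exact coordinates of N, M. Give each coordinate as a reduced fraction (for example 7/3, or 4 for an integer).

N = (3/2, 12)
M = (11/2, 7)

1. M_x = 11/2  [2·M = A+B = (8, 4)+(3, 10)]
2. M_y = 7  [2·M = A+B = (8, 4)+(3, 10)]
   so M = (11/2, 7)
3. N_x = 3/2  [2·N = B+C = (3, 10)+(0, 14)]
4. N_y = 12  [2·N = B+C = (3, 10)+(0, 14)]
   so N = (3/2, 12)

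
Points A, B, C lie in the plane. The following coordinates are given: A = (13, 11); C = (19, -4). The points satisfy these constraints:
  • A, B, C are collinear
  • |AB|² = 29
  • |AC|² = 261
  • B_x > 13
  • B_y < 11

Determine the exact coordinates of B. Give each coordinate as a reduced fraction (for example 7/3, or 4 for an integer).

B = (15, 6)

1. B_x = 15  [[A, B, C are collinear ⇒ -15x-6y+261=0] ∩ [|B−(13, 11)|²=29]]
2. B_y = 6  [[A, B, C are collinear ⇒ -15x-6y+261=0] ∩ [|B−(13, 11)|²=29]]
   so B = (15, 6)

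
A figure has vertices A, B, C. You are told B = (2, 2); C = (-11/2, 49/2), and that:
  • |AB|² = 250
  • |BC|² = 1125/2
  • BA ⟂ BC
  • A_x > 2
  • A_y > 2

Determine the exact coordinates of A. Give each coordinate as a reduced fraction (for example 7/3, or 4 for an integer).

A = (17, 7)

1. A_x = 17  [[BA ⟂ BC ⇒ -15/2x+45/2y-30=0] ∩ [|A−(2, 2)|²=250]]
2. A_y = 7  [[BA ⟂ BC ⇒ -15/2x+45/2y-30=0] ∩ [|A−(2, 2)|²=250]]
   so A = (17, 7)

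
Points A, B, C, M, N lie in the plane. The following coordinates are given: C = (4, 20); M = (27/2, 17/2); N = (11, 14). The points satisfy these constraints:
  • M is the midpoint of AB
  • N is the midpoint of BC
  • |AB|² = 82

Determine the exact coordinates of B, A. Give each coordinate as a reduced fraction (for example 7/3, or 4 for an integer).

1. B_x = 18  [B = 2·N−C = 2·(11, 14)−(4, 20)]
2. B_y = 8  [B = 2·N−C = 2·(11, 14)−(4, 20)]
   so B = (18, 8)
3. A_x = 9  [A = 2·M−B = 2·(27/2, 17/2)−(18, 8)]
4. A_y = 9  [A = 2·M−B = 2·(27/2, 17/2)−(18, 8)]
   so A = (9, 9)

B = (18, 8)
A = (9, 9)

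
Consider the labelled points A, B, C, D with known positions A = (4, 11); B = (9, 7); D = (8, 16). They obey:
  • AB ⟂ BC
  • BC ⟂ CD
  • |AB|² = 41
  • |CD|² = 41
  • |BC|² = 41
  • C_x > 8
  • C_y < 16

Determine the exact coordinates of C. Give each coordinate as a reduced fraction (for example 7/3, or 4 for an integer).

C = (13, 12)

1. C_x = 13  [[AB ⟂ BC ⇒ 5x-4y-17=0] ∩ [|C−(8, 16)|²=41]]
2. C_y = 12  [[AB ⟂ BC ⇒ 5x-4y-17=0] ∩ [|C−(8, 16)|²=41]]
   so C = (13, 12)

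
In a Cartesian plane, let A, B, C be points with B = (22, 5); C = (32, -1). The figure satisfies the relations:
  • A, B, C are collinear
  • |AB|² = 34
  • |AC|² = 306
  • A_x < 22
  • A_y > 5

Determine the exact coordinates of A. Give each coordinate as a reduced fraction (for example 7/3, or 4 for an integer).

1. A_x = 17  [[A, B, C are collinear ⇒ 6x+10y-182=0] ∩ [|A−(22, 5)|²=34]]
2. A_y = 8  [[A, B, C are collinear ⇒ 6x+10y-182=0] ∩ [|A−(22, 5)|²=34]]
   so A = (17, 8)

A = (17, 8)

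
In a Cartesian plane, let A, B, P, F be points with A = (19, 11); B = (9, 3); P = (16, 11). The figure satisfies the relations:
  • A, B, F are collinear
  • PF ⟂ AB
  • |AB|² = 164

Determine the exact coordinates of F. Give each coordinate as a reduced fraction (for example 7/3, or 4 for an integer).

1. F_x = 704/41  [[A, B, F are collinear ⇒ 8x-10y-42=0] ∩ [PF ⟂ AB ⇒ -10x-8y+248=0]]
2. F_y = 391/41  [[A, B, F are collinear ⇒ 8x-10y-42=0] ∩ [PF ⟂ AB ⇒ -10x-8y+248=0]]
   so F = (704/41, 391/41)

F = (704/41, 391/41)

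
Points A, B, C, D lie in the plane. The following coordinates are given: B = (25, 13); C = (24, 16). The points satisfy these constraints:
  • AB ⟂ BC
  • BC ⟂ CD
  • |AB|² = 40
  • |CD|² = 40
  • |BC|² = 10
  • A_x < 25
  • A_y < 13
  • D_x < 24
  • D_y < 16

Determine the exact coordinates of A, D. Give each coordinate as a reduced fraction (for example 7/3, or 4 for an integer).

1. A_x = 19  [[AB ⟂ BC ⇒ 1x-3y+14=0] ∩ [|A−(25, 13)|²=40]]
2. A_y = 11  [[AB ⟂ BC ⇒ 1x-3y+14=0] ∩ [|A−(25, 13)|²=40]]
   so A = (19, 11)
3. D_x = 18  [[BC ⟂ CD ⇒ -1x+3y-24=0] ∩ [|D−(24, 16)|²=40]]
4. D_y = 14  [[BC ⟂ CD ⇒ -1x+3y-24=0] ∩ [|D−(24, 16)|²=40]]
   so D = (18, 14)

A = (19, 11)
D = (18, 14)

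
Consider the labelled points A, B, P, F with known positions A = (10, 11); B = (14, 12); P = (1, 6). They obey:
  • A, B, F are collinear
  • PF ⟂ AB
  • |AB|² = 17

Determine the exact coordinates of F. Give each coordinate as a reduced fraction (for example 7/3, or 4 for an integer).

F = (6/17, 146/17)

1. F_x = 6/17  [[A, B, F are collinear ⇒ -1x+4y-34=0] ∩ [PF ⟂ AB ⇒ 4x+1y-10=0]]
2. F_y = 146/17  [[A, B, F are collinear ⇒ -1x+4y-34=0] ∩ [PF ⟂ AB ⇒ 4x+1y-10=0]]
   so F = (6/17, 146/17)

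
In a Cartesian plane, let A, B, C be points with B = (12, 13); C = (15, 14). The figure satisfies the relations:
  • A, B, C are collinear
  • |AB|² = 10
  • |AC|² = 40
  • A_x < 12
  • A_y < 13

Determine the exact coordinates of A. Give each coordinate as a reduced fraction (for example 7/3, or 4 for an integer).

A = (9, 12)

1. A_x = 9  [[A, B, C are collinear ⇒ -1x+3y-27=0] ∩ [|A−(12, 13)|²=10]]
2. A_y = 12  [[A, B, C are collinear ⇒ -1x+3y-27=0] ∩ [|A−(12, 13)|²=10]]
   so A = (9, 12)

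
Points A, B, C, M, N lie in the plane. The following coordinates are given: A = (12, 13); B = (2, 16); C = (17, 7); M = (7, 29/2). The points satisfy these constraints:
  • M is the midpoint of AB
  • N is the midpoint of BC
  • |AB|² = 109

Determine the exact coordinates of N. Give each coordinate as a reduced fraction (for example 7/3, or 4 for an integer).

1. N_x = 19/2  [2·N = B+C = (2, 16)+(17, 7)]
2. N_y = 23/2  [2·N = B+C = (2, 16)+(17, 7)]
   so N = (19/2, 23/2)

N = (19/2, 23/2)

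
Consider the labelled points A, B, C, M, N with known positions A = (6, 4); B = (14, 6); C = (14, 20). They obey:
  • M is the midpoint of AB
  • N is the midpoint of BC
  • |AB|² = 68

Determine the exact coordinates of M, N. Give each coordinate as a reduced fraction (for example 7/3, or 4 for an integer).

1. M_x = 10  [2·M = A+B = (6, 4)+(14, 6)]
2. M_y = 5  [2·M = A+B = (6, 4)+(14, 6)]
   so M = (10, 5)
3. N_x = 14  [2·N = B+C = (14, 6)+(14, 20)]
4. N_y = 13  [2·N = B+C = (14, 6)+(14, 20)]
   so N = (14, 13)

M = (10, 5)
N = (14, 13)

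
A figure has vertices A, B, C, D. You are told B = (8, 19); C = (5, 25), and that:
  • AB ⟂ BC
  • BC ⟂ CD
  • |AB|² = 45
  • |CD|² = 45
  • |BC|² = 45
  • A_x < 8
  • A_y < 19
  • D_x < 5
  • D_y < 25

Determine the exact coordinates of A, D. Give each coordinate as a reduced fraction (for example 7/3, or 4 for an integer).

1. A_x = 2  [[AB ⟂ BC ⇒ 3x-6y+90=0] ∩ [|A−(8, 19)|²=45]]
2. A_y = 16  [[AB ⟂ BC ⇒ 3x-6y+90=0] ∩ [|A−(8, 19)|²=45]]
   so A = (2, 16)
3. D_x = -1  [[BC ⟂ CD ⇒ -3x+6y-135=0] ∩ [|D−(5, 25)|²=45]]
4. D_y = 22  [[BC ⟂ CD ⇒ -3x+6y-135=0] ∩ [|D−(5, 25)|²=45]]
   so D = (-1, 22)

A = (2, 16)
D = (-1, 22)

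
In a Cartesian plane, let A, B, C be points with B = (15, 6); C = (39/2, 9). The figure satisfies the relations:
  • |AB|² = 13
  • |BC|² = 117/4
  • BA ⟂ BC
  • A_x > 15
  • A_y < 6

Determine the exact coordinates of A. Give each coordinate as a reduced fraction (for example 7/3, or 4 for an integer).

1. A_x = 17  [[BA ⟂ BC ⇒ 9/2x+3y-171/2=0] ∩ [|A−(15, 6)|²=13]]
2. A_y = 3  [[BA ⟂ BC ⇒ 9/2x+3y-171/2=0] ∩ [|A−(15, 6)|²=13]]
   so A = (17, 3)

A = (17, 3)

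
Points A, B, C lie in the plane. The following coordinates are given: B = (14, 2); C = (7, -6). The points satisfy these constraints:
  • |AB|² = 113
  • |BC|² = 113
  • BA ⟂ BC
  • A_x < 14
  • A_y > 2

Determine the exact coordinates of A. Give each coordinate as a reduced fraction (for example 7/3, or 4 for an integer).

A = (6, 9)

1. A_x = 6  [[BA ⟂ BC ⇒ -7x-8y+114=0] ∩ [|A−(14, 2)|²=113]]
2. A_y = 9  [[BA ⟂ BC ⇒ -7x-8y+114=0] ∩ [|A−(14, 2)|²=113]]
   so A = (6, 9)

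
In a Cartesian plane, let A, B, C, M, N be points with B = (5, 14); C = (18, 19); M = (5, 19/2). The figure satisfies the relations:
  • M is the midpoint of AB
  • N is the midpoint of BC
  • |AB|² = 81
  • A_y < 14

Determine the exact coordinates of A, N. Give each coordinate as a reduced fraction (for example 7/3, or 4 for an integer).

A = (5, 5)
N = (23/2, 33/2)

1. A_x = 5  [A = 2·M−B = 2·(5, 19/2)−(5, 14)]
2. A_y = 5  [A = 2·M−B = 2·(5, 19/2)−(5, 14)]
   so A = (5, 5)
3. N_x = 23/2  [2·N = B+C = (5, 14)+(18, 19)]
4. N_y = 33/2  [2·N = B+C = (5, 14)+(18, 19)]
   so N = (23/2, 33/2)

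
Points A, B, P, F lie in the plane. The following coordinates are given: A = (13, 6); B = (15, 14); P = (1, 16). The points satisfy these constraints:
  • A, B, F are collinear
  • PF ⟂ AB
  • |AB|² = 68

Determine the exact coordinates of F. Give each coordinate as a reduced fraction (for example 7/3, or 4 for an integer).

F = (249/17, 214/17)

1. F_x = 249/17  [[A, B, F are collinear ⇒ -8x+2y+92=0] ∩ [PF ⟂ AB ⇒ 2x+8y-130=0]]
2. F_y = 214/17  [[A, B, F are collinear ⇒ -8x+2y+92=0] ∩ [PF ⟂ AB ⇒ 2x+8y-130=0]]
   so F = (249/17, 214/17)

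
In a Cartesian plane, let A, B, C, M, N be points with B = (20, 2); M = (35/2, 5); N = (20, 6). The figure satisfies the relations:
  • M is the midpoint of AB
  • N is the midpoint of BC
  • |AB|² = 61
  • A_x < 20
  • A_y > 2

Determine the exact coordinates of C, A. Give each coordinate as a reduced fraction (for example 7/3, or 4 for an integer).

C = (20, 10)
A = (15, 8)

1. A_x = 15  [A = 2·M−B = 2·(35/2, 5)−(20, 2)]
2. A_y = 8  [A = 2·M−B = 2·(35/2, 5)−(20, 2)]
   so A = (15, 8)
3. C_x = 20  [C = 2·N−B = 2·(20, 6)−(20, 2)]
4. C_y = 10  [C = 2·N−B = 2·(20, 6)−(20, 2)]
   so C = (20, 10)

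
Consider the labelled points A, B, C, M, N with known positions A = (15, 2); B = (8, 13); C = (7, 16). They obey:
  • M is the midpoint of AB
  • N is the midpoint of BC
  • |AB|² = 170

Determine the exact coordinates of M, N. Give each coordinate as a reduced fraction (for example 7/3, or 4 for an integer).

1. M_x = 23/2  [2·M = A+B = (15, 2)+(8, 13)]
2. M_y = 15/2  [2·M = A+B = (15, 2)+(8, 13)]
   so M = (23/2, 15/2)
3. N_x = 15/2  [2·N = B+C = (8, 13)+(7, 16)]
4. N_y = 29/2  [2·N = B+C = (8, 13)+(7, 16)]
   so N = (15/2, 29/2)

M = (23/2, 15/2)
N = (15/2, 29/2)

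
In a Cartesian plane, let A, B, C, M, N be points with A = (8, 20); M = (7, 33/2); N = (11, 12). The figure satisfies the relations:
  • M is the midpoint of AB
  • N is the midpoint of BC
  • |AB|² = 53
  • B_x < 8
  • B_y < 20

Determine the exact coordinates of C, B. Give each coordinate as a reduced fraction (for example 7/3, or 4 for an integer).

1. B_x = 6  [B = 2·M−A = 2·(7, 33/2)−(8, 20)]
2. B_y = 13  [B = 2·M−A = 2·(7, 33/2)−(8, 20)]
   so B = (6, 13)
3. C_x = 16  [C = 2·N−B = 2·(11, 12)−(6, 13)]
4. C_y = 11  [C = 2·N−B = 2·(11, 12)−(6, 13)]
   so C = (16, 11)

C = (16, 11)
B = (6, 13)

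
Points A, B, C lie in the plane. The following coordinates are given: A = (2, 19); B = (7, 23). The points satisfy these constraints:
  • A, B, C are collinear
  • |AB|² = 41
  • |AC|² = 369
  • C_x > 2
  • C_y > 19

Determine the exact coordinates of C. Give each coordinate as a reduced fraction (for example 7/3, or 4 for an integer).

1. C_x = 17  [[A, B, C are collinear ⇒ -4x+5y-87=0] ∩ [|C−(2, 19)|²=369]]
2. C_y = 31  [[A, B, C are collinear ⇒ -4x+5y-87=0] ∩ [|C−(2, 19)|²=369]]
   so C = (17, 31)

C = (17, 31)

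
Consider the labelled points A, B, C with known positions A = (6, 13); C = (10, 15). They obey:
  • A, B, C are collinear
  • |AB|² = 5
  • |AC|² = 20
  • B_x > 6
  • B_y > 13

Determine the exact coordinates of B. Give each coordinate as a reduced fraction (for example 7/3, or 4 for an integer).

1. B_x = 8  [[A, B, C are collinear ⇒ 2x-4y+40=0] ∩ [|B−(6, 13)|²=5]]
2. B_y = 14  [[A, B, C are collinear ⇒ 2x-4y+40=0] ∩ [|B−(6, 13)|²=5]]
   so B = (8, 14)

B = (8, 14)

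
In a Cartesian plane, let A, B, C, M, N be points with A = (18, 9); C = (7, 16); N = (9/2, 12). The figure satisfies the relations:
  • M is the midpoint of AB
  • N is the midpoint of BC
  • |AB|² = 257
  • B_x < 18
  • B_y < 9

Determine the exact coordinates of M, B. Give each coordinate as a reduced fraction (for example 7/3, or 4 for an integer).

M = (10, 17/2)
B = (2, 8)

1. B_x = 2  [B = 2·N−C = 2·(9/2, 12)−(7, 16)]
2. B_y = 8  [B = 2·N−C = 2·(9/2, 12)−(7, 16)]
   so B = (2, 8)
3. M_x = 10  [2·M = A+B = (18, 9)+(2, 8)]
4. M_y = 17/2  [2·M = A+B = (18, 9)+(2, 8)]
   so M = (10, 17/2)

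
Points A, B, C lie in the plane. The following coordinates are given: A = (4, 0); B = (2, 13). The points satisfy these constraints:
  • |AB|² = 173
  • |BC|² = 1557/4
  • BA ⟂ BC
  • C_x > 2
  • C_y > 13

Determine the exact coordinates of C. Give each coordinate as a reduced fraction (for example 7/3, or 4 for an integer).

1. C_x = 43/2  [[BA ⟂ BC ⇒ 2x-13y+165=0] ∩ [|C−(2, 13)|²=1557/4]]
2. C_y = 16  [[BA ⟂ BC ⇒ 2x-13y+165=0] ∩ [|C−(2, 13)|²=1557/4]]
   so C = (43/2, 16)

C = (43/2, 16)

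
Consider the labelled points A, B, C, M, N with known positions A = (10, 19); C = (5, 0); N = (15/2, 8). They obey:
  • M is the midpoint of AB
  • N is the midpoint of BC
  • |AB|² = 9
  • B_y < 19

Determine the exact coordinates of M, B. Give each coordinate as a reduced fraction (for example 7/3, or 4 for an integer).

1. B_x = 10  [B = 2·N−C = 2·(15/2, 8)−(5, 0)]
2. B_y = 16  [B = 2·N−C = 2·(15/2, 8)−(5, 0)]
   so B = (10, 16)
3. M_x = 10  [2·M = A+B = (10, 19)+(10, 16)]
4. M_y = 35/2  [2·M = A+B = (10, 19)+(10, 16)]
   so M = (10, 35/2)

M = (10, 35/2)
B = (10, 16)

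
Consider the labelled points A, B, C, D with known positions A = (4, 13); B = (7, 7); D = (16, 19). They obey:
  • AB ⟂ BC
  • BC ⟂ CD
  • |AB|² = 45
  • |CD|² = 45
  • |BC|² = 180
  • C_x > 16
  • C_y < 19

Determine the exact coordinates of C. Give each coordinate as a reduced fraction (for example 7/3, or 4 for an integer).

1. C_x = 19  [[AB ⟂ BC ⇒ 3x-6y+21=0] ∩ [|C−(16, 19)|²=45]]
2. C_y = 13  [[AB ⟂ BC ⇒ 3x-6y+21=0] ∩ [|C−(16, 19)|²=45]]
   so C = (19, 13)

C = (19, 13)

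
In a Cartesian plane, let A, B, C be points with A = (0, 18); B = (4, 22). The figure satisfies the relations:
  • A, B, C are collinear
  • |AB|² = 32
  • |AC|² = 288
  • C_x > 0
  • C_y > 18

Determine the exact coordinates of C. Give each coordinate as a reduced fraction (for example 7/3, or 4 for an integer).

C = (12, 30)

1. C_x = 12  [[A, B, C are collinear ⇒ -4x+4y-72=0] ∩ [|C−(0, 18)|²=288]]
2. C_y = 30  [[A, B, C are collinear ⇒ -4x+4y-72=0] ∩ [|C−(0, 18)|²=288]]
   so C = (12, 30)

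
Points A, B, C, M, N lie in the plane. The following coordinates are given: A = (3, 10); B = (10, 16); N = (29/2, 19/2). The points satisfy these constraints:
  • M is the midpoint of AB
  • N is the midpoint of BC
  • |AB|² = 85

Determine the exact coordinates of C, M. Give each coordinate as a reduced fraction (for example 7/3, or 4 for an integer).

1. M_x = 13/2  [2·M = A+B = (3, 10)+(10, 16)]
2. M_y = 13  [2·M = A+B = (3, 10)+(10, 16)]
   so M = (13/2, 13)
3. C_x = 19  [C = 2·N−B = 2·(29/2, 19/2)−(10, 16)]
4. C_y = 3  [C = 2·N−B = 2·(29/2, 19/2)−(10, 16)]
   so C = (19, 3)

C = (19, 3)
M = (13/2, 13)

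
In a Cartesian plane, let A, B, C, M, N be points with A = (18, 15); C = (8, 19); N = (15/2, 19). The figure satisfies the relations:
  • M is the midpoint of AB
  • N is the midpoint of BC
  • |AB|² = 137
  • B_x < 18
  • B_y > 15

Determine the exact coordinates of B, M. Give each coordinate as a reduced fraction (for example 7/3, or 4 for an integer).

1. B_x = 7  [B = 2·N−C = 2·(15/2, 19)−(8, 19)]
2. B_y = 19  [B = 2·N−C = 2·(15/2, 19)−(8, 19)]
   so B = (7, 19)
3. M_x = 25/2  [2·M = A+B = (18, 15)+(7, 19)]
4. M_y = 17  [2·M = A+B = (18, 15)+(7, 19)]
   so M = (25/2, 17)

B = (7, 19)
M = (25/2, 17)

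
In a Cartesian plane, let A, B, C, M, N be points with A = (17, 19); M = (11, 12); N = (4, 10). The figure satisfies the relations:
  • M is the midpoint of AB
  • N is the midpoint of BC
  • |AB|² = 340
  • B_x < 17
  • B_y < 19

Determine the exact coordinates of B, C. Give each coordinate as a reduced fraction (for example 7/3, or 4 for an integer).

B = (5, 5)
C = (3, 15)

1. B_x = 5  [B = 2·M−A = 2·(11, 12)−(17, 19)]
2. B_y = 5  [B = 2·M−A = 2·(11, 12)−(17, 19)]
   so B = (5, 5)
3. C_x = 3  [C = 2·N−B = 2·(4, 10)−(5, 5)]
4. C_y = 15  [C = 2·N−B = 2·(4, 10)−(5, 5)]
   so C = (3, 15)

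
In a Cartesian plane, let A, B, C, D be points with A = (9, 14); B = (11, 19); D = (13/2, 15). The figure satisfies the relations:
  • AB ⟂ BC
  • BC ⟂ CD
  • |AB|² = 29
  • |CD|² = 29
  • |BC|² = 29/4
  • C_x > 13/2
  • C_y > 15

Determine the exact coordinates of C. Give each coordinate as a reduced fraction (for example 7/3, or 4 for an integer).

C = (17/2, 20)

1. C_x = 17/2  [[AB ⟂ BC ⇒ 2x+5y-117=0] ∩ [|C−(13/2, 15)|²=29]]
2. C_y = 20  [[AB ⟂ BC ⇒ 2x+5y-117=0] ∩ [|C−(13/2, 15)|²=29]]
   so C = (17/2, 20)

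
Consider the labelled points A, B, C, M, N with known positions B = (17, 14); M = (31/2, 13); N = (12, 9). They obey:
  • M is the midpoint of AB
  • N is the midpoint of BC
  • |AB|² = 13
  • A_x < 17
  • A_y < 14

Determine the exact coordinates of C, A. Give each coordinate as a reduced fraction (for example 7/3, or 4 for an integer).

1. A_x = 14  [A = 2·M−B = 2·(31/2, 13)−(17, 14)]
2. A_y = 12  [A = 2·M−B = 2·(31/2, 13)−(17, 14)]
   so A = (14, 12)
3. C_x = 7  [C = 2·N−B = 2·(12, 9)−(17, 14)]
4. C_y = 4  [C = 2·N−B = 2·(12, 9)−(17, 14)]
   so C = (7, 4)

C = (7, 4)
A = (14, 12)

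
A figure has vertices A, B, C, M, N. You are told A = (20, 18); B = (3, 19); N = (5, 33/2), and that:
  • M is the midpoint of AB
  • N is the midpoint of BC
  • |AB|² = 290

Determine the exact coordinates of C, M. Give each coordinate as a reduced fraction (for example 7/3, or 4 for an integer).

1. M_x = 23/2  [2·M = A+B = (20, 18)+(3, 19)]
2. M_y = 37/2  [2·M = A+B = (20, 18)+(3, 19)]
   so M = (23/2, 37/2)
3. C_x = 7  [C = 2·N−B = 2·(5, 33/2)−(3, 19)]
4. C_y = 14  [C = 2·N−B = 2·(5, 33/2)−(3, 19)]
   so C = (7, 14)

C = (7, 14)
M = (23/2, 37/2)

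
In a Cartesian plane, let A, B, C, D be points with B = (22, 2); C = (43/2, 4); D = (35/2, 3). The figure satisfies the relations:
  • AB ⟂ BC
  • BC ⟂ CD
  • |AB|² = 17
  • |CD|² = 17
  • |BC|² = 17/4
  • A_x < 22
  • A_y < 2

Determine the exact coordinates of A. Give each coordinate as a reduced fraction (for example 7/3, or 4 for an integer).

1. A_x = 18  [[AB ⟂ BC ⇒ 1/2x-2y-7=0] ∩ [|A−(22, 2)|²=17]]
2. A_y = 1  [[AB ⟂ BC ⇒ 1/2x-2y-7=0] ∩ [|A−(22, 2)|²=17]]
   so A = (18, 1)

A = (18, 1)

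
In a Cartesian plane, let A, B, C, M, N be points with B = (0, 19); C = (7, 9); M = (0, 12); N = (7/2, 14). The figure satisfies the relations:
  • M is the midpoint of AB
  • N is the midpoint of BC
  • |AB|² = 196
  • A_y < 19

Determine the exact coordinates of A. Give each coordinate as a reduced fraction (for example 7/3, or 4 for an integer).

A = (0, 5)

1. A_x = 0  [A = 2·M−B = 2·(0, 12)−(0, 19)]
2. A_y = 5  [A = 2·M−B = 2·(0, 12)−(0, 19)]
   so A = (0, 5)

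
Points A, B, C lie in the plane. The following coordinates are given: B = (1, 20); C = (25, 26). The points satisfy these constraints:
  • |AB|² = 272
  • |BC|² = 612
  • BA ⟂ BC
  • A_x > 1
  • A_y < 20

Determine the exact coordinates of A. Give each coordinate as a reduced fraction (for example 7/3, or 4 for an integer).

A = (5, 4)

1. A_x = 5  [[BA ⟂ BC ⇒ 24x+6y-144=0] ∩ [|A−(1, 20)|²=272]]
2. A_y = 4  [[BA ⟂ BC ⇒ 24x+6y-144=0] ∩ [|A−(1, 20)|²=272]]
   so A = (5, 4)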